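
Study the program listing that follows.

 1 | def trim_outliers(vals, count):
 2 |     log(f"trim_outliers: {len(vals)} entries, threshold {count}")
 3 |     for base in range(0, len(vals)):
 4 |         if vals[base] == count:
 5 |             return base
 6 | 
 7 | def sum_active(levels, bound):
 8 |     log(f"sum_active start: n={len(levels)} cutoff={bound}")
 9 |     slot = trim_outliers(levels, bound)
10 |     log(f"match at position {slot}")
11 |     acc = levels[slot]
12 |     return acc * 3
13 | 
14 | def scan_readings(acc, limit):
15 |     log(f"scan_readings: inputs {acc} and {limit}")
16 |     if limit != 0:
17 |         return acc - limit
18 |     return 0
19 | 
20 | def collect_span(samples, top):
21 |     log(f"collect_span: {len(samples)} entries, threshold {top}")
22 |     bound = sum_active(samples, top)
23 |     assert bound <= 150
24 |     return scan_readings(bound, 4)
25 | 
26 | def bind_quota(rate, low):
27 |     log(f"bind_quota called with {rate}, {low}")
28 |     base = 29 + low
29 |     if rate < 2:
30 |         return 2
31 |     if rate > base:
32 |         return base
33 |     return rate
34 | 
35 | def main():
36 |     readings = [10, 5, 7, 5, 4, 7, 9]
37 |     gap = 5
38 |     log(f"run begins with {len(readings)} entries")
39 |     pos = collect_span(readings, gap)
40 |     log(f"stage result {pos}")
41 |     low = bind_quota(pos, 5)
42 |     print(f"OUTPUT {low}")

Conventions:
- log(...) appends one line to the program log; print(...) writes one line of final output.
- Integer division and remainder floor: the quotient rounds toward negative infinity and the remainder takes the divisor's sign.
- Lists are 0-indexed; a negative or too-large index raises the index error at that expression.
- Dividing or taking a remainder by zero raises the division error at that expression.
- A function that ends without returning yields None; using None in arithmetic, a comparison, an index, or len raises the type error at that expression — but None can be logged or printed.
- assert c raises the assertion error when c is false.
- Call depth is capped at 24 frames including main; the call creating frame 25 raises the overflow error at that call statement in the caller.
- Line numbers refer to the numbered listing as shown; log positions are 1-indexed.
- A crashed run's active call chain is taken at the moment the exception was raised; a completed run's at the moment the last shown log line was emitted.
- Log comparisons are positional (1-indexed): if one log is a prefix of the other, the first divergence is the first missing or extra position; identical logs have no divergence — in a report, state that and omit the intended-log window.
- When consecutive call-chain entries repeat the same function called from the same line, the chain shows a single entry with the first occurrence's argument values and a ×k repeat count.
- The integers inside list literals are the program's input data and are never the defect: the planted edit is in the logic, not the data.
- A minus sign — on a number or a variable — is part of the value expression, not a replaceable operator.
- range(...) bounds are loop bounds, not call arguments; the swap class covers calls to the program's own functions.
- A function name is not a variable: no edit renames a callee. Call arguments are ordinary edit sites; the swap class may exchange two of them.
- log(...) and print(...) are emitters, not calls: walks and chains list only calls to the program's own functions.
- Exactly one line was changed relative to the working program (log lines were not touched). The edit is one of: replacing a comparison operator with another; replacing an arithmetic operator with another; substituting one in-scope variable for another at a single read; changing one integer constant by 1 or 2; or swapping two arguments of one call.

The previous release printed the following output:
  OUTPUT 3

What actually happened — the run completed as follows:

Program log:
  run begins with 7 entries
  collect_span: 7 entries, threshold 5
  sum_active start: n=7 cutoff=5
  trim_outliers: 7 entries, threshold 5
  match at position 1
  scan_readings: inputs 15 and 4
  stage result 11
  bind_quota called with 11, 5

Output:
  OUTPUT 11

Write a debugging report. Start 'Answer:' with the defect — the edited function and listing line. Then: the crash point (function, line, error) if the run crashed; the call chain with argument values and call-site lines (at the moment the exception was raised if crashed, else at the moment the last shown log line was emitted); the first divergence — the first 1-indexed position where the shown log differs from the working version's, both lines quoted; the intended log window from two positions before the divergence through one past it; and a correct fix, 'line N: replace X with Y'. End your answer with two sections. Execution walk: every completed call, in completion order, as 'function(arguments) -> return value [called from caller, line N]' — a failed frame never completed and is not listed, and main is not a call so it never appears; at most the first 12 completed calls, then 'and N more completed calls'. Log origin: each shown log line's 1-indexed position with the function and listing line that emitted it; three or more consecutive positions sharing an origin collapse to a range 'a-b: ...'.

Answer: the defect is in scan_readings at line 17.
The tell: Position 7 is the first bad log line: 'stage result 11' should read 'stage result 3'.
Call chain: main -> bind_quota(11, 5) (called at line 41).
First divergence: position 7; shown 'stage result 11' vs intended 'stage result 3'.
Intended log window:
  5: match at position 1
  6: scan_readings: inputs 15 and 4
  7: stage result 3
  8: bind_quota called with 3, 5
Execution walk:
  trim_outliers([10, 5, 7, 5, 4, 7, 9], 5) -> 1  [called from sum_active, line 9]
  sum_active([10, 5, 7, 5, 4, 7, 9], 5) -> 15  [called from collect_span, line 22]
  scan_readings(15, 4) -> 11  [called from collect_span, line 24]
  collect_span([10, 5, 7, 5, 4, 7, 9], 5) -> 11  [called from main, line 39]
  bind_quota(11, 5) -> 11  [called from main, line 41]
Log origin:
  1: from main, line 38
  2: from collect_span, line 21
  3: from sum_active, line 8
  4: from trim_outliers, line 2
  5: from sum_active, line 10
  6: from scan_readings, line 15
  7: from main, line 40
  8: from bind_quota, line 27
A correct fix: line 17: replace `-` with `//`.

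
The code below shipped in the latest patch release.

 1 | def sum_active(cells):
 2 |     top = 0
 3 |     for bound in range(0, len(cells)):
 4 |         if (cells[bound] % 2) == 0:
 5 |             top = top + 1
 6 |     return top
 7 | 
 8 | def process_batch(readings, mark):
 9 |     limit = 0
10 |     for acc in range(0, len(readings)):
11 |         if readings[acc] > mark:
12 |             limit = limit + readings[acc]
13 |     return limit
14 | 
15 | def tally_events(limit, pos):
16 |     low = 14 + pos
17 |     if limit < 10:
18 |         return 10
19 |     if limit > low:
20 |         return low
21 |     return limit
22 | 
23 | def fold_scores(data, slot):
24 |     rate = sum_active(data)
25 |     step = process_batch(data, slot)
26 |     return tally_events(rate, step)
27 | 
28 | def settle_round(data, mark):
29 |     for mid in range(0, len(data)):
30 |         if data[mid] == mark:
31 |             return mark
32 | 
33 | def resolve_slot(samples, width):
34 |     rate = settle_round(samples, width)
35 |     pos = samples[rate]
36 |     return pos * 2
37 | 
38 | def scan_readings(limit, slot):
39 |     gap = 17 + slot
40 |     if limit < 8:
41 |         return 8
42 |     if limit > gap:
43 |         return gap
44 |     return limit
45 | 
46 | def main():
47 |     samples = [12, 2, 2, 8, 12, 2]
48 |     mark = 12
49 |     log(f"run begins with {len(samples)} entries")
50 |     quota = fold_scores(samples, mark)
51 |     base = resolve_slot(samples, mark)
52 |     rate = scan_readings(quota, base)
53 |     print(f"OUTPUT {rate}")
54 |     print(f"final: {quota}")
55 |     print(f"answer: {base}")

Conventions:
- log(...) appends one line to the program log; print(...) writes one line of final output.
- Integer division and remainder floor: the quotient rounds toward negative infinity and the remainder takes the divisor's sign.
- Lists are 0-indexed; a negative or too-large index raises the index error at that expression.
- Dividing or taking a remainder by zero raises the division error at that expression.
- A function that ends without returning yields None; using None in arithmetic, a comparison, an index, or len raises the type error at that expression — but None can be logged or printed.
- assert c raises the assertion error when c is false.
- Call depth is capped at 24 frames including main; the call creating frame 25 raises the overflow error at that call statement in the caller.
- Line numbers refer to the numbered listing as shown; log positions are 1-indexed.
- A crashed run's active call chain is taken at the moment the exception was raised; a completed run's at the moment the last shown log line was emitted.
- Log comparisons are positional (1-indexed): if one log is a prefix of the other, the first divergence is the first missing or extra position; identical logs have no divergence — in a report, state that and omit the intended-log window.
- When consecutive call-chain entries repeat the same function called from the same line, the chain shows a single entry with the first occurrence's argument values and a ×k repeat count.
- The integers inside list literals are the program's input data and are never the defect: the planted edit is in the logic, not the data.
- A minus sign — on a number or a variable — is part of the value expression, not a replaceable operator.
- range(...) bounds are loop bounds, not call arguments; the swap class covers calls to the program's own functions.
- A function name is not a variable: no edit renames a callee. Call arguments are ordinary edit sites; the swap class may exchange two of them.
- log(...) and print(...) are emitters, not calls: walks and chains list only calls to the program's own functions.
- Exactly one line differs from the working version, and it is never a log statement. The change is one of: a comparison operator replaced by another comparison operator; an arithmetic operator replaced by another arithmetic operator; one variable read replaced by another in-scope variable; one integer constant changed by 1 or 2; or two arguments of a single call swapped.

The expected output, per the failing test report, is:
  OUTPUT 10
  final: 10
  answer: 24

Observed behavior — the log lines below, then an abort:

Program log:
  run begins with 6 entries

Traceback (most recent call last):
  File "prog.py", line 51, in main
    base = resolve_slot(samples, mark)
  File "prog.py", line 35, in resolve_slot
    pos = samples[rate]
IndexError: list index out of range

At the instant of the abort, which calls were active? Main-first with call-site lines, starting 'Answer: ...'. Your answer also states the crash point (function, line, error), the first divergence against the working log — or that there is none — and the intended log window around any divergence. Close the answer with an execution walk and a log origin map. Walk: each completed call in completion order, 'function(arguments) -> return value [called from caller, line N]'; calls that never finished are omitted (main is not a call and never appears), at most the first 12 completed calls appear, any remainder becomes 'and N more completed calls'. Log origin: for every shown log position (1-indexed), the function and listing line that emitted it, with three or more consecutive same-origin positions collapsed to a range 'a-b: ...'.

Answer: main -> resolve_slot (called at line 51).
Key observation: No log line differs; the crash is the first visible symptom.
Crash: resolve_slot, line 35, IndexError.
First divergence: none (the log streams are identical).
Execution walk:
  sum_active([12, 2, 2, 8, 12, 2]) -> 6  [called from fold_scores, line 24]
  process_batch([12, 2, 2, 8, 12, 2], 12) -> 0  [called from fold_scores, line 25]
  tally_events(6, 0) -> 10  [called from fold_scores, line 26]
  fold_scores([12, 2, 2, 8, 12, 2], 12) -> 10  [called from main, line 50]
  settle_round([12, 2, 2, 8, 12, 2], 12) -> 12  [called from resolve_slot, line 34]
Log origins:
  1: logged in main at line 49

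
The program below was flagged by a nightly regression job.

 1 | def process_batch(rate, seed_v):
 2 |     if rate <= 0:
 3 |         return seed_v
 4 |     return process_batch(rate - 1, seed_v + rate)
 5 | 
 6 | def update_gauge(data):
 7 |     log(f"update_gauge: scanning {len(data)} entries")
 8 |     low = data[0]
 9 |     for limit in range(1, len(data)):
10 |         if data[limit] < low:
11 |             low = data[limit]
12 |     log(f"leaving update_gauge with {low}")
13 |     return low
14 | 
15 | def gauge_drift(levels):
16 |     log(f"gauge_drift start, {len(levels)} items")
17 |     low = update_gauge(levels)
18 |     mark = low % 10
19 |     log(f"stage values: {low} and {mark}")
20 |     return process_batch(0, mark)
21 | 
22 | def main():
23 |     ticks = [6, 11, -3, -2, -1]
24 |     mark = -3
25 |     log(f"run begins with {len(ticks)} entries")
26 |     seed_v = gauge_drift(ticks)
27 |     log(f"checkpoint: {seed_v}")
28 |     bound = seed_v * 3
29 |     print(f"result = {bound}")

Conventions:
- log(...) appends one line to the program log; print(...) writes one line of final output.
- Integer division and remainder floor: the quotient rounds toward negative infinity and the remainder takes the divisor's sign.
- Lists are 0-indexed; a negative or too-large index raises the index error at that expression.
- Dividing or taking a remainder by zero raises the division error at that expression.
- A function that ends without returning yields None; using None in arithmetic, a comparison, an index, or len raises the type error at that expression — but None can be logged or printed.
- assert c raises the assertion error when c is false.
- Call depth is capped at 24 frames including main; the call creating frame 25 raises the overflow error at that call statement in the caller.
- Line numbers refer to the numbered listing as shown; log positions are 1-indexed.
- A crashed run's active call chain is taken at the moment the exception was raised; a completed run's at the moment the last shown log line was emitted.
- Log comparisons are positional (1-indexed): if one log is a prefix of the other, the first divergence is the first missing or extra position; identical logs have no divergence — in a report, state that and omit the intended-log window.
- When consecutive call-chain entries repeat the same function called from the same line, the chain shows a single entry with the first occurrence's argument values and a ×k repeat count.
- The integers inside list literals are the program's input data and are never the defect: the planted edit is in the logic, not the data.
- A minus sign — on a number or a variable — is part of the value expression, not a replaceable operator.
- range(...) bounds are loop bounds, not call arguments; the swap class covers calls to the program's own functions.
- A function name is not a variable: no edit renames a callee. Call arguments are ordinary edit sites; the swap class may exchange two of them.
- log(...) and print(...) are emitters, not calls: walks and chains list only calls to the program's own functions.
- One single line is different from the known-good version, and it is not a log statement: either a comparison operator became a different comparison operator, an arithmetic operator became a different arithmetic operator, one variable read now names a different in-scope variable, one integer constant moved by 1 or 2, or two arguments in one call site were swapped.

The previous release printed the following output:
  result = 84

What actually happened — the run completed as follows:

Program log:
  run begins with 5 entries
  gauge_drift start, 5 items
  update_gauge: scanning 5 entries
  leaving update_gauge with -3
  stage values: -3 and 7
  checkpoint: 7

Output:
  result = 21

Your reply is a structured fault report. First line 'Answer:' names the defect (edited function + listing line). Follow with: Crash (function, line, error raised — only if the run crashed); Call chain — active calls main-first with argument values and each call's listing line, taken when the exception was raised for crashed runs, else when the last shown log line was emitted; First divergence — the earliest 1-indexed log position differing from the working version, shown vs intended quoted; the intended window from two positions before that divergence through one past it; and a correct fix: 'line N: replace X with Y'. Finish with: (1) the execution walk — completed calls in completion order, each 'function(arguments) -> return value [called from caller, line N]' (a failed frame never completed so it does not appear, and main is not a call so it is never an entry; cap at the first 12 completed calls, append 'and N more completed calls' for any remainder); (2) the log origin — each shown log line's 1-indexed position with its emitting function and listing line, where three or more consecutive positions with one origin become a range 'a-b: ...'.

Answer: the defect is in gauge_drift at line 20.
Key fact: Log line 6 is where behavior first shows: 'checkpoint: 7' appears instead of 'checkpoint: 28'.
Call chain: main.
First divergence: at position 6 the run shows 'checkpoint: 7' where the working version logs 'checkpoint: 28'.
Intended log window:
  4: leaving update_gauge with -3
  5: stage values: -3 and 7
  6: checkpoint: 28
Execution walk:
  update_gauge([6, 11, -3, -2, -1]) -> -3  [called from gauge_drift, line 17]
  process_batch(0, 7) -> 7  [called from gauge_drift, line 20]
  gauge_drift([6, 11, -3, -2, -1]) -> 7  [called from main, line 26]
Log origin:
  1: logged in main at line 25
  2: logged in gauge_drift at line 16
  3: logged in update_gauge at line 7
  4: logged in update_gauge at line 12
  5: logged in gauge_drift at line 19
  6: logged in main at line 27
A correct fix: line 20: replace `process_batch(0, mark)` with `process_batch(mark, 0)`.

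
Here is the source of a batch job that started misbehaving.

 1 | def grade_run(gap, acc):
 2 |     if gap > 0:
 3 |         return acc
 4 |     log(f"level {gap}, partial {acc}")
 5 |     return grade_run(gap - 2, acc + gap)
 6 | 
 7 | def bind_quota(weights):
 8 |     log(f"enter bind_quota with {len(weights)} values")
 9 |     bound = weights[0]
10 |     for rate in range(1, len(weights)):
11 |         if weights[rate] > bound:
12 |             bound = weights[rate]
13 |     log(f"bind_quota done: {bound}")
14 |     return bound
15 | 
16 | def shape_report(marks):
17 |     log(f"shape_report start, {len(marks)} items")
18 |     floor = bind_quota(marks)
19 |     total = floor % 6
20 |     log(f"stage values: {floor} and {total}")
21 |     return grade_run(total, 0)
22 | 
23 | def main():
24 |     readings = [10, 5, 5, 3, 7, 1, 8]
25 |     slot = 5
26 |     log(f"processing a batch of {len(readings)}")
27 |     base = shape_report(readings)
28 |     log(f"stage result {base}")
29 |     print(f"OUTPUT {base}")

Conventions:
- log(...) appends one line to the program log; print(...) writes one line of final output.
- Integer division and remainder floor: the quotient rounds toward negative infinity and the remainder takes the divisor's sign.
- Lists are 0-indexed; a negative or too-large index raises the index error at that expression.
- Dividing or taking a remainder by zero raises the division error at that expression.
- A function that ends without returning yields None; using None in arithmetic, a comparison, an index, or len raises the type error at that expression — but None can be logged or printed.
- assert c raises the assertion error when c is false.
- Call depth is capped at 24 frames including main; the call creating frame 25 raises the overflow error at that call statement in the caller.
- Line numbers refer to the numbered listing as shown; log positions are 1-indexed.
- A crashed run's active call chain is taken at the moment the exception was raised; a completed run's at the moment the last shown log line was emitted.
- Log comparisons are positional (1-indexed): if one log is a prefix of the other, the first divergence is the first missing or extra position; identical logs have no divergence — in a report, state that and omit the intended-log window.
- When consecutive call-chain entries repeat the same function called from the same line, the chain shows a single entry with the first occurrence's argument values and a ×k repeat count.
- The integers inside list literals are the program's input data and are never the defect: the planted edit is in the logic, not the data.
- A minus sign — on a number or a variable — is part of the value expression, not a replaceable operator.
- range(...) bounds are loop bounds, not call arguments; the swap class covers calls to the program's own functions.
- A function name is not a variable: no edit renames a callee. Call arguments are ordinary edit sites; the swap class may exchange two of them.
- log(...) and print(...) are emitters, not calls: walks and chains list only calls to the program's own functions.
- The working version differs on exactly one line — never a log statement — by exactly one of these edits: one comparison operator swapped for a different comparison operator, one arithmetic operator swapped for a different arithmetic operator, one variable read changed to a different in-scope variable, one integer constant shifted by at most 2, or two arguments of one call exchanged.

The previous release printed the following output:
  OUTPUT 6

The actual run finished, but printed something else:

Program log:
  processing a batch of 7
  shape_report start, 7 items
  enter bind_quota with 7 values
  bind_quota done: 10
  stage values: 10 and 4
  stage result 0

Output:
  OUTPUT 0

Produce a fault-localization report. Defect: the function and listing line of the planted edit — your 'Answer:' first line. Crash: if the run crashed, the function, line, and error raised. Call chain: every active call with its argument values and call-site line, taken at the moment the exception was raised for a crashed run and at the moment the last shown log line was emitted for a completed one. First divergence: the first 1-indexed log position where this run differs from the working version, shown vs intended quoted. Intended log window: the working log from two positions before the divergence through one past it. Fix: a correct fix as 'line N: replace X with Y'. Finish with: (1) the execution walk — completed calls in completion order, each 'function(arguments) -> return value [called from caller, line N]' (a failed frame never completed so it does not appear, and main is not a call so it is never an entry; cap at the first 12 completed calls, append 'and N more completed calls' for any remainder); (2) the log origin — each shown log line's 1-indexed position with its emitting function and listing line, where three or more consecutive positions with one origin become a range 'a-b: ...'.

Answer: the defect is in grade_run at line 2.
The tell: The earliest visible damage is log position 6 — 'stage result 0' rather than the intended 'level 4, partial 0'.
Call chain: main.
First divergence: position 6; shown 'stage result 0' vs intended 'level 4, partial 0'.
Intended log window:
  4: bind_quota done: 10
  5: stage values: 10 and 4
  6: level 4, partial 0
  7: level 2, partial 4
Execution walk:
  bind_quota([10, 5, 5, 3, 7, 1, 8]) -> 10  [called from shape_report, line 18]
  grade_run(4, 0) -> 0  [called from shape_report, line 21]
  shape_report([10, 5, 5, 3, 7, 1, 8]) -> 0  [called from main, line 27]
Log line origins:
  1: logged in main at line 26
  2: logged in shape_report at line 17
  3: logged in bind_quota at line 8
  4: logged in bind_quota at line 13
  5: logged in shape_report at line 20
  6: logged in main at line 28
A correct fix: line 2: replace `>` with `<=`.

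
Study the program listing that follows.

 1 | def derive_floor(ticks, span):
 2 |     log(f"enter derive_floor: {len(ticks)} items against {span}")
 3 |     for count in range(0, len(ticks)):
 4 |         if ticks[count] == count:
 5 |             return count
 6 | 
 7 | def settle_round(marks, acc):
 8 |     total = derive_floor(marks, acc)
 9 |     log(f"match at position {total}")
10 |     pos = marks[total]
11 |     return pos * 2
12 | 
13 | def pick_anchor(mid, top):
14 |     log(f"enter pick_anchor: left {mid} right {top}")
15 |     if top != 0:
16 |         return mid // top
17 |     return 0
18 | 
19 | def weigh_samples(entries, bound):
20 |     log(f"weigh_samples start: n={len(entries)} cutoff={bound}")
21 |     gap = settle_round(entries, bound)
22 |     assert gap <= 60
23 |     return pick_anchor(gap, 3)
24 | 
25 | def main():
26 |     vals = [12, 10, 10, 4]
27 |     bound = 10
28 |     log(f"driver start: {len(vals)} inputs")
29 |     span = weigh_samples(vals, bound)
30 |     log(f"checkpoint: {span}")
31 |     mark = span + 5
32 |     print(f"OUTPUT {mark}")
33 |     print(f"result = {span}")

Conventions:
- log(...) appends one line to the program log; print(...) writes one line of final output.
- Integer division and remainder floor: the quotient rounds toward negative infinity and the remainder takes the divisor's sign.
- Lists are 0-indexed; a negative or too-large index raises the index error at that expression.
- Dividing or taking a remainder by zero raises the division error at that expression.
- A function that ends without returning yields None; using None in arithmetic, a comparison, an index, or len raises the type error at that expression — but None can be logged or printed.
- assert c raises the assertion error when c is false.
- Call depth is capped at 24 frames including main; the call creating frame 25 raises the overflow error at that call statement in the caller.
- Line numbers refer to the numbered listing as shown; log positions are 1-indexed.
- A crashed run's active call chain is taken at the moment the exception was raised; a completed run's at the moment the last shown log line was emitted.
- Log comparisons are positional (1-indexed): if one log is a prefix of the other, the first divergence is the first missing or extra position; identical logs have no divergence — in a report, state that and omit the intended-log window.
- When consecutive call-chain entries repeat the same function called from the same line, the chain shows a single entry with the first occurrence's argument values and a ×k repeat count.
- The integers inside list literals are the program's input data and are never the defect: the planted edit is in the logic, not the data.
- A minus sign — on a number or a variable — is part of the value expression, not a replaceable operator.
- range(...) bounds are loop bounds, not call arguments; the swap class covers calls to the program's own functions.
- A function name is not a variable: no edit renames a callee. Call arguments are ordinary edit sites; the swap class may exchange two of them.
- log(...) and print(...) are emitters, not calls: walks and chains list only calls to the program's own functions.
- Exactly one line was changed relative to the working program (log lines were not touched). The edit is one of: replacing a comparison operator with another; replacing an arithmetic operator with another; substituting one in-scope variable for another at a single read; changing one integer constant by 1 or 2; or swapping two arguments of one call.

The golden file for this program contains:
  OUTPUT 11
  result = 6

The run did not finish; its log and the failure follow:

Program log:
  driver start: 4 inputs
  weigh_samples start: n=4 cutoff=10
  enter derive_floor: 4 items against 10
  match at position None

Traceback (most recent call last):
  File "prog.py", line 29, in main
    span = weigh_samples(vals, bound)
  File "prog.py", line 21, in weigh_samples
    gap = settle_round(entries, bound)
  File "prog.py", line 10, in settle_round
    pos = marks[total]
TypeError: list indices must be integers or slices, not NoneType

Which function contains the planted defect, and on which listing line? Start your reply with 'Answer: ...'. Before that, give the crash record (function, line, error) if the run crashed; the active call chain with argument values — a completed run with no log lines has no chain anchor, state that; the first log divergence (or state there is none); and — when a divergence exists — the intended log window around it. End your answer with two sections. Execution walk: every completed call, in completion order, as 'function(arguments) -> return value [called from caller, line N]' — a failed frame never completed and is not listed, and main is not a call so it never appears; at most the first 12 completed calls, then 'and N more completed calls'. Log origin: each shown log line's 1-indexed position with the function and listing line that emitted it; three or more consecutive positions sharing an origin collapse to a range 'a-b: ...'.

Answer: the defect is in derive_floor at line 4.
Key observation: Everything matches until log position 4, which reads 'match at position None' in place of 'match at position 1'.
Crash: settle_round, line 10, TypeError.
Call chain: main -> weigh_samples([12, 10, 10, 4], 10) (called at line 29) -> settle_round([12, 10, 10, 4], 10) (called at line 21).
First divergence: position 4 — the shown line 'match at position None' should read 'match at position 1'.
Intended log window:
  2: weigh_samples start: n=4 cutoff=10
  3: enter derive_floor: 4 items against 10
  4: match at position 1
  5: enter pick_anchor: left 20 right 3
Execution walk:
  derive_floor([12, 10, 10, 4], 10) -> None  [called from settle_round, line 8]
Log origins:
  1: from main, line 28
  2: from weigh_samples, line 20
  3: from derive_floor, line 2
  4: from settle_round, line 9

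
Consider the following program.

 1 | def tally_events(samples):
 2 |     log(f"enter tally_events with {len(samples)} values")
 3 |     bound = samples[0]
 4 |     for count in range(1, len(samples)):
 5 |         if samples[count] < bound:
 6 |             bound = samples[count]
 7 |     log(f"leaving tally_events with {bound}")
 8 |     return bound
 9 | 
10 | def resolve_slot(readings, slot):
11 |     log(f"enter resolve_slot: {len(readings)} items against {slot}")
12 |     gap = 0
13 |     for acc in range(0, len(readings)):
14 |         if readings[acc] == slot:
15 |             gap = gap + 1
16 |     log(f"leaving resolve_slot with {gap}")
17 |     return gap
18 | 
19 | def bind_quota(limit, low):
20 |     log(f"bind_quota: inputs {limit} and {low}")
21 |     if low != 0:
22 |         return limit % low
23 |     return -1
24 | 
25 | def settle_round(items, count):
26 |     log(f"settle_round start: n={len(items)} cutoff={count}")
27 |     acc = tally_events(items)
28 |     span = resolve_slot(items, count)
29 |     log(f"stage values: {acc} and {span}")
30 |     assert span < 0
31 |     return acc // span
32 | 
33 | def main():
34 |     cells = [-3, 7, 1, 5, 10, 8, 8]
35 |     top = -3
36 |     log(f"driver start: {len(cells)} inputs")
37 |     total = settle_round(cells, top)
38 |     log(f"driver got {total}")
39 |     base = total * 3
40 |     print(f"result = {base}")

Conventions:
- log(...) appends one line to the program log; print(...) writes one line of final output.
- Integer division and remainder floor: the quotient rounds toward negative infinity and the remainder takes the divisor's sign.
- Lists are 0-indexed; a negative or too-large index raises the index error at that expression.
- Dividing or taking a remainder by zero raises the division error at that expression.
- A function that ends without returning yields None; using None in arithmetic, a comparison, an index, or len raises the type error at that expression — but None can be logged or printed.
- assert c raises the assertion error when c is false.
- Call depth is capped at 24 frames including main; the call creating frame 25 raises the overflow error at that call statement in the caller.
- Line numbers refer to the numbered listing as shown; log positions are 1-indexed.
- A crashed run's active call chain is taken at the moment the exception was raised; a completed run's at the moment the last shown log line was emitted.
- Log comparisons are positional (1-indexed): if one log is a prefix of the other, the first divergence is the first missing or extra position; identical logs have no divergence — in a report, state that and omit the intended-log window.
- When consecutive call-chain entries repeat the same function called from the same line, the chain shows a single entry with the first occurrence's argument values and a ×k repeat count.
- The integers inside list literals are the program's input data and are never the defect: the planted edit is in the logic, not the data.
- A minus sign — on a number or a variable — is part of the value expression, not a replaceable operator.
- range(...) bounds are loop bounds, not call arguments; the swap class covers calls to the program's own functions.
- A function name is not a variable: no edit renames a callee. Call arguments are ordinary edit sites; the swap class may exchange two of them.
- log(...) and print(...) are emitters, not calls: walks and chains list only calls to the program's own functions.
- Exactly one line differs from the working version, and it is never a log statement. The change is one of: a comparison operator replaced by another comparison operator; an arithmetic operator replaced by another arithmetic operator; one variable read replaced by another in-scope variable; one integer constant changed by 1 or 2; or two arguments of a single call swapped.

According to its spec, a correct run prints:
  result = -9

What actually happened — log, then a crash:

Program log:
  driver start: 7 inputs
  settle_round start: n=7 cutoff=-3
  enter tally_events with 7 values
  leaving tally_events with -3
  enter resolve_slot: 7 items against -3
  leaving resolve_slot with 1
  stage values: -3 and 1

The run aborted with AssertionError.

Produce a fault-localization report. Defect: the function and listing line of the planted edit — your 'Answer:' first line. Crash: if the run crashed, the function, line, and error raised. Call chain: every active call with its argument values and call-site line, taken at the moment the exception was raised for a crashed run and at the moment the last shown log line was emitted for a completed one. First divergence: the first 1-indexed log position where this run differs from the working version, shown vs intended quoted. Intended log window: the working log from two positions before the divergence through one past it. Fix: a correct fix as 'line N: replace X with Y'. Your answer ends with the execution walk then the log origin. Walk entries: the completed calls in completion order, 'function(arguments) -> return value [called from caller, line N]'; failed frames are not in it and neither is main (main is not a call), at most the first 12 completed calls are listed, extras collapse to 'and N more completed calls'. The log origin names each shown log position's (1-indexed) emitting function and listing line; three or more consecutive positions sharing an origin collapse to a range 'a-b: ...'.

Answer: the defect is in settle_round at line 30.
The tell: The faulty run's log stops after 7 lines; the working version's next line would be 'driver got -3'.
Crash: settle_round, line 30, AssertionError.
Call chain: main -> settle_round([-3, 7, 1, 5, 10, 8, 8], -3) (called at line 37).
First divergence: position 8 — the faulty run's log ends after 7 lines; the working version continues with 'driver got -3'.
Intended log window:
  6: leaving resolve_slot with 1
  7: stage values: -3 and 1
  8: driver got -3
Execution walk:
  tally_events([-3, 7, 1, 5, 10, 8, 8]) -> -3  [called from settle_round, line 27]
  resolve_slot([-3, 7, 1, 5, 10, 8, 8], -3) -> 1  [called from settle_round, line 28]
Log line origins:
  1: logged in main at line 36
  2: logged in settle_round at line 26
  3: logged in tally_events at line 2
  4: logged in tally_events at line 7
  5: logged in resolve_slot at line 11
  6: logged in resolve_slot at line 16
  7: logged in settle_round at line 29
A correct fix: line 30: replace `<` with `>`.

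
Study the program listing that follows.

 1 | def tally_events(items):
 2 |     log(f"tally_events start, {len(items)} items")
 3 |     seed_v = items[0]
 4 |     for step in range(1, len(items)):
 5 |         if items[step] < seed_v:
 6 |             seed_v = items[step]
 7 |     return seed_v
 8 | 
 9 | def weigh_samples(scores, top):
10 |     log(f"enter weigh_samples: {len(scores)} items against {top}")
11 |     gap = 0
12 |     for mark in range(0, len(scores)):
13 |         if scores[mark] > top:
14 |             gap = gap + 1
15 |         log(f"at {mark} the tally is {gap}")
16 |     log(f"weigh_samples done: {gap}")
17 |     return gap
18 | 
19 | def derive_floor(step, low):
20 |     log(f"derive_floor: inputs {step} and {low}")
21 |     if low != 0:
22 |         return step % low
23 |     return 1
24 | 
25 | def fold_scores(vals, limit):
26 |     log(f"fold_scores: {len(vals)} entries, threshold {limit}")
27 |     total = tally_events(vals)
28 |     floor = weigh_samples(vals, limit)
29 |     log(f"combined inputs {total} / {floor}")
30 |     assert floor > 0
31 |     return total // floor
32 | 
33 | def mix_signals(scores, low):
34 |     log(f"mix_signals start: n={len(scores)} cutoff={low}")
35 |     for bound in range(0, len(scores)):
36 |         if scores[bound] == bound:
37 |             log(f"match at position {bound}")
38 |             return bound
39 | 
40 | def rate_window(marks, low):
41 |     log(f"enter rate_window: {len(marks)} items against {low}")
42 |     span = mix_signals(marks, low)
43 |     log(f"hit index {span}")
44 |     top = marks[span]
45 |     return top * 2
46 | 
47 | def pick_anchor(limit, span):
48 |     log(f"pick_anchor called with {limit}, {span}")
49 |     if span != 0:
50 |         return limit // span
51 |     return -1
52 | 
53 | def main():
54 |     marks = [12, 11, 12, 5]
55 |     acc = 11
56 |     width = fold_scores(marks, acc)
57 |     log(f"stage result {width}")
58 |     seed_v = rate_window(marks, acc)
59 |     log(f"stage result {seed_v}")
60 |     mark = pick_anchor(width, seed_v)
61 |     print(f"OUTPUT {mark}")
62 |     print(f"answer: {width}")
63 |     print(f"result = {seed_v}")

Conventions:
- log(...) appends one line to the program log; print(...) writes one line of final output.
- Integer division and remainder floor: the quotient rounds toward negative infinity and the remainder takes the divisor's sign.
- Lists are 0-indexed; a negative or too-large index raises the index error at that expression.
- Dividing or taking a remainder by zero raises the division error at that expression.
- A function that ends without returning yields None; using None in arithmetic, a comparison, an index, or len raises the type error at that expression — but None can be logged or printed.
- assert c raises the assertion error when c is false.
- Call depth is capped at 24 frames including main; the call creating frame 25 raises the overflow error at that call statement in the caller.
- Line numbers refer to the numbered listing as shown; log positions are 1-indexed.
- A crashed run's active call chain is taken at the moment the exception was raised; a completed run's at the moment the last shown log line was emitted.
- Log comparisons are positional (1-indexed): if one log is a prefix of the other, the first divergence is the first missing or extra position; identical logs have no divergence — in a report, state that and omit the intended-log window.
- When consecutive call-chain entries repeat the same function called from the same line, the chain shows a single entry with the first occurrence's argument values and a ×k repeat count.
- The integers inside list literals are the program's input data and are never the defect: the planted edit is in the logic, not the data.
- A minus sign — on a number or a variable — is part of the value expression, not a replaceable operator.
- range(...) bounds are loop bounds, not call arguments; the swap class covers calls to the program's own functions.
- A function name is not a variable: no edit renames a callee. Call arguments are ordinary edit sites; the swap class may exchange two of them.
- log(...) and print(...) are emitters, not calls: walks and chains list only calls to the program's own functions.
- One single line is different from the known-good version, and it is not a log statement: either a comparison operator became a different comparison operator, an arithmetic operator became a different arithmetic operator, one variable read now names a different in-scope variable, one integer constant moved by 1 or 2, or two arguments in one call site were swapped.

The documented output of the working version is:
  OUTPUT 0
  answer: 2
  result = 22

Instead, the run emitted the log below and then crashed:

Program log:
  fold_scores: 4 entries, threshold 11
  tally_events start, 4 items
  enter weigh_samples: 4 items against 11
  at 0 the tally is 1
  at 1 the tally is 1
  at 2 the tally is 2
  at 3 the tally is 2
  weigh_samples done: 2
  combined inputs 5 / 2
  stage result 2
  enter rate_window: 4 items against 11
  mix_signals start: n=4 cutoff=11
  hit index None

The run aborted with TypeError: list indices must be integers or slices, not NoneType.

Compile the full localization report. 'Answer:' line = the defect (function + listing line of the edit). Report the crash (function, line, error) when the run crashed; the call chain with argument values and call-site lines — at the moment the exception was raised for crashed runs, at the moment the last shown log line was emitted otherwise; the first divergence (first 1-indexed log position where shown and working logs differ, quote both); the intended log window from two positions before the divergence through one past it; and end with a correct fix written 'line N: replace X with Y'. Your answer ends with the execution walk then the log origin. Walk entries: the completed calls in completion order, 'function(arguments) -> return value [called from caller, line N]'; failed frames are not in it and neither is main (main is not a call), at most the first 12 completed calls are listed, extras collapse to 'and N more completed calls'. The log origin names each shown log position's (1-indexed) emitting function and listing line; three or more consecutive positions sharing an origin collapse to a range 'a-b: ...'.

Answer: the defect is in mix_signals at line 36.
The tell: The earliest visible damage is log position 13 — 'hit index None' rather than the intended 'match at position 1'.
Crash: rate_window, line 44, TypeError.
Call chain: main -> rate_window([12, 11, 12, 5], 11) (called at line 58).
First divergence: position 13 — shown 'hit index None', intended 'match at position 1'.
Intended log window:
  11: enter rate_window: 4 items against 11
  12: mix_signals start: n=4 cutoff=11
  13: match at position 1
  14: hit index 1
Execution walk:
  tally_events([12, 11, 12, 5]) -> 5  [called from fold_scores, line 27]
  weigh_samples([12, 11, 12, 5], 11) -> 2  [called from fold_scores, line 28]
  fold_scores([12, 11, 12, 5], 11) -> 2  [called from main, line 56]
  mix_signals([12, 11, 12, 5], 11) -> None  [called from rate_window, line 42]
Log line origins:
  1: logged in fold_scores at line 26
  2: logged in tally_events at line 2
  3: logged in weigh_samples at line 10
  4-7: logged in weigh_samples at line 15
  8: logged in weigh_samples at line 16
  9: logged in fold_scores at line 29
  10: logged in main at line 57
  11: logged in rate_window at line 41
  12: logged in mix_signals at line 34
  13: logged in rate_window at line 43
A correct fix: line 36: replace `scores[bound] == bound` with `scores[bound] == low`.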